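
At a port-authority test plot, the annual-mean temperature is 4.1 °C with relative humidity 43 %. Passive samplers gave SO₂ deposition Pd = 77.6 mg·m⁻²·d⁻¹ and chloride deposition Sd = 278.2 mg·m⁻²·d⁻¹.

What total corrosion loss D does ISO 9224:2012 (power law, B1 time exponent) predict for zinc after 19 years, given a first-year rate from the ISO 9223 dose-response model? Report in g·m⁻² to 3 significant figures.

zinc: f(T) = +0.038·(T−10) [T≤10 °C] = -0.2242
  SO₂ term: 0.0129·77.6^0.44·exp(0.046·43-0.2242) = 0.5056
  Cl⁻ term: 0.0175·278.2^0.57·exp(0.008·43+0.085·4.1) = 0.8651
  r_corr = 0.5056 + 0.8651 = 1.371 μm/a
Power-law: D(19) = r_corr · 19^0.813
  D(19) = 1.371 × 19^0.813 = 1.371 × 10.96 = 15.02 μm
  Mass loss = 15.02 μm × 7.14 g/cm³ = 107.2 g·m⁻²

D(19) = 107 g·m⁻²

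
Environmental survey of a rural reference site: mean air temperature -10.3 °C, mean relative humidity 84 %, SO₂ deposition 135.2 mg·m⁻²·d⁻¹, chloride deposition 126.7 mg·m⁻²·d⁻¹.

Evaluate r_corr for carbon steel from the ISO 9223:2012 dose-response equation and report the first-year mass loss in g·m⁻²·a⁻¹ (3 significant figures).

r_corr = 216 g·m⁻²·a⁻¹

carbon steel: f(T) = +0.150·(T−10) [T≤10 °C] = -3.0450
  SO₂ term: 1.77·135.2^0.52·exp(0.02·84-3.0450) = 5.798
  Cl⁻ term: 0.102·126.7^0.62·exp(0.033·84+0.04·-10.3) = 21.74
  sum: 5.798 + 21.74 → r_corr = 27.54 μm/a
Convert to mass loss: 27.54 μm/a × 7.85 g/cm³ = 216.2 g·m⁻²·a⁻¹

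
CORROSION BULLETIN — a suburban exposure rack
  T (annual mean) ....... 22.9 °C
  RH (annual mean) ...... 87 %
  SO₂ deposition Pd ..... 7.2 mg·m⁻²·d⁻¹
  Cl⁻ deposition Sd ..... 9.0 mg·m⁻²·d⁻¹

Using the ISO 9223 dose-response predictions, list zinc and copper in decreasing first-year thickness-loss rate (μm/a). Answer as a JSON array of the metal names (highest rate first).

zinc: T>10 °C ⇒ hinge -0.071·(22.9−10) = -0.9159
  Pd branch = 0.0129·Pd^0.44·e^(0.046·RH+f) = 0.6731 μm/a
  Cl⁻ term: 0.0175·9.0^0.57·exp(0.008·87+0.085·22.9) = 0.8602
  sum: 0.6731 + 0.8602 → r_corr = 1.533 μm/a
copper: T>10 °C ⇒ hinge -0.080·(22.9−10) = -1.0320
  Pd branch = 0.0053·Pd^0.26·e^(0.059·RH+f) = 0.5348 μm/a
  Cl⁻ term: 0.01025·9.0^0.27·exp(0.036·87+0.049·22.9) = 1.306
  r_corr = 0.5348 + 1.306 = 1.841 μm/a
Ordering by μm/a: copper (1.84) > zinc (1.53)

["copper", "zinc"]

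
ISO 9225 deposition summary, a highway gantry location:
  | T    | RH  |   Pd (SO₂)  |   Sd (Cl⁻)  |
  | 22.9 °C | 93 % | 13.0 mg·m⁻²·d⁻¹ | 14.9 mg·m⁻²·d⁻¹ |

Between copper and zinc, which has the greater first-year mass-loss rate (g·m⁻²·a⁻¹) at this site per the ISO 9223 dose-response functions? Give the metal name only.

copper: temperature factor f = -0.080·(12.9) = -1.0320
  sulphur-dioxide contribution → 0.8886 μm/a
  chloride contribution → 1.857 μm/a
  ⇒ r_corr(copper) = 2.746 μm/a
  mass loss = 2.746 μm/a × 8.96 g/cm³ = 24.6 g·m⁻²·a⁻¹
zinc: T>10 °C ⇒ hinge -0.071·(22.9−10) = -0.9159
  sulphur-dioxide contribution → 1.15 μm/a
  chloride contribution → 1.203 μm/a
  ⇒ r_corr(zinc) = 2.353 μm/a
  mass loss = 2.353 μm/a × 7.14 g/cm³ = 16.8 g·m⁻²·a⁻¹
Ordering by g·m⁻²·a⁻¹: copper (24.6) > zinc (16.8)

copper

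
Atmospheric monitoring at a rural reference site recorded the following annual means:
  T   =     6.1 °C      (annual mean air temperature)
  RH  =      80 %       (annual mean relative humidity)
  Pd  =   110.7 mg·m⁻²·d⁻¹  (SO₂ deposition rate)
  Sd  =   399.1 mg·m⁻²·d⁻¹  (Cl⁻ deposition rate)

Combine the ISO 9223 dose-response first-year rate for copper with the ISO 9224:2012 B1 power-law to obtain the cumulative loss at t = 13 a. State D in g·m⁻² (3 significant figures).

copper: T≤10 °C ⇒ hinge +0.126·(6.1−10) = -0.4914
  sulphur-dioxide contribution → 1.237 μm/a
  chloride contribution → 1.24 μm/a
  ⇒ r_corr(copper) = 2.477 μm/a
Long-term exponent b (ISO 9224 Table 2, B1) = 0.667
  D(13) = 2.477 × 13^0.667 = 2.477 × 5.534 = 13.71 μm
  Mass loss = 13.71 μm × 8.96 g/cm³ = 122.8 g·m⁻²

D(13) = 123 g·m⁻²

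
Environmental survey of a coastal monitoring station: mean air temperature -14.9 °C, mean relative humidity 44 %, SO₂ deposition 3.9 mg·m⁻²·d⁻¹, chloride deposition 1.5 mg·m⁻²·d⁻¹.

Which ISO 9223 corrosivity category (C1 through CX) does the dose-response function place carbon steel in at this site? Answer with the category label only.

C1

carbon steel: f(T) = +0.150·(T−10) [T≤10 °C] = -3.7350
  SO₂ term: 1.77·3.9^0.52·exp(0.02·44-3.7350) = 0.2067
  Sd branch = 0.102·Sd^0.62·e^(0.033·RH+0.04·T) = 0.3087 μm/a
  r_corr = 0.2067 + 0.3087 = 0.5154 μm/a
0.515 μm/a falls in (0, 1.3] for carbon steel → category C1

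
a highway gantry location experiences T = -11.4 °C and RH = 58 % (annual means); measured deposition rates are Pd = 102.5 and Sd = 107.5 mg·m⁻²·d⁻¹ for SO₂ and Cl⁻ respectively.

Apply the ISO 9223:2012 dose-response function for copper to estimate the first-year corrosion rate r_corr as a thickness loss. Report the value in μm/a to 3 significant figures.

copper: T≤10 °C ⇒ hinge +0.126·(-11.4−10) = -2.6964
  SO₂ term: 0.0053·102.5^0.26·exp(0.059·58-2.6964) = 0.03649
  Sd branch = 0.01025·Sd^0.27·e^(0.036·RH+0.049·T) = 0.1673 μm/a
  sum: 0.03649 + 0.1673 → r_corr = 0.2038 μm/a

r_corr = 0.204 μm/a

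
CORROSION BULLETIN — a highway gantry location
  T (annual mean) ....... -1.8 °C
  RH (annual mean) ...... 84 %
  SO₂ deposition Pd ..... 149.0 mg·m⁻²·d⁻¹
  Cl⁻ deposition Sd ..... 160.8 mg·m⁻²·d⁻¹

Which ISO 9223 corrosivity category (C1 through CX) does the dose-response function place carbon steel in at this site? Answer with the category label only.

carbon steel: temperature factor f = +0.150·(-11.8) = -1.7700
  SO₂ term: 1.77·149.0^0.52·exp(0.02·84-1.7700) = 21.82
  Cl⁻ term: 0.102·160.8^0.62·exp(0.033·84+0.04·-1.8) = 35.41
  r_corr = 21.82 + 35.41 = 57.23 μm/a
ISO 9223 Table 2 (carbon steel): 50 < 57.2 ≤ 80 μm/a ⇒ C4

C4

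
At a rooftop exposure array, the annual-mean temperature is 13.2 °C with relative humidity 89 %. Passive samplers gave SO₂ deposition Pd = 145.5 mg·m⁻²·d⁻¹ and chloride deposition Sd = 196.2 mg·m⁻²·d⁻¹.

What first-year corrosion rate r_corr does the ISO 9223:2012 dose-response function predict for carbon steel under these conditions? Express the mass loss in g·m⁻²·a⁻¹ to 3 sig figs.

carbon steel: f(T) = -0.054·(T−10) [T>10 °C] = -0.1728
  sulphur-dioxide contribution → 117.7 μm/a
  chloride contribution → 86.08 μm/a
  ⇒ r_corr(carbon steel) = 203.7 μm/a
Convert to mass loss: 203.7 μm/a × 7.85 g/cm³ = 1599 g·m⁻²·a⁻¹

r_corr = 1.60e+03 g·m⁻²·a⁻¹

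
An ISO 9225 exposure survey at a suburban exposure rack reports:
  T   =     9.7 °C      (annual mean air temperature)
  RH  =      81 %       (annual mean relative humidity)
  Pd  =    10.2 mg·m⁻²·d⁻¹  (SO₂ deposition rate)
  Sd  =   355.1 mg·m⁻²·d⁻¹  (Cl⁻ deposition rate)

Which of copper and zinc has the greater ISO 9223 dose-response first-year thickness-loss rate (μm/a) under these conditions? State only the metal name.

copper: f(T) = +0.126·(T−10) [T≤10 °C] = -0.0378
  SO₂ term: 0.0053·10.2^0.26·exp(0.059·81-0.0378) = 1.111
  Cl⁻ term: 0.01025·355.1^0.27·exp(0.036·81+0.049·9.7) = 1.486
  r_corr = 1.111 + 1.486 = 2.597 μm/a
zinc: f(T) = +0.038·(T−10) [T≤10 °C] = -0.0114
  Pd branch = 0.0129·Pd^0.44·e^(0.046·RH+f) = 1.471 μm/a
  Cl⁻ term: 0.0175·355.1^0.57·exp(0.008·81+0.085·9.7) = 2.169
  sum: 1.471 + 2.169 → r_corr = 3.64 μm/a
Ordering by μm/a: zinc (3.64) > copper (2.6)

zinc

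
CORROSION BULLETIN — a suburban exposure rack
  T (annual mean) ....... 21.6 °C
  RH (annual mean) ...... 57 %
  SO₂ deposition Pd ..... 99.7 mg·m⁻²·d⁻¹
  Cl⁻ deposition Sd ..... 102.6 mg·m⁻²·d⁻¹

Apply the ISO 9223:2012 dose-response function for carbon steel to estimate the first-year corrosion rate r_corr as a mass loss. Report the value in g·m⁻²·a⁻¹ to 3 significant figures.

r_corr = 474 g·m⁻²·a⁻¹

carbon steel: temperature factor f = -0.054·(11.6) = -0.6264
  sulphur-dioxide contribution → 32.39 μm/a
  chloride contribution → 28.03 μm/a
  total first-year rate 60.42 μm/a
Convert to mass loss: 60.42 μm/a × 7.85 g/cm³ = 474.3 g·m⁻²·a⁻¹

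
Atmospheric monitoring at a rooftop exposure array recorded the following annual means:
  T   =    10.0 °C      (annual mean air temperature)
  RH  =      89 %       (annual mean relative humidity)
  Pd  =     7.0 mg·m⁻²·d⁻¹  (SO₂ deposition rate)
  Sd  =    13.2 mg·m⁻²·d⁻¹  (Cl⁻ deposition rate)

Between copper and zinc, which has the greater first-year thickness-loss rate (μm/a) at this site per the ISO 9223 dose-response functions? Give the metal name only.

copper: f(T) = +0.126·(T−10) [T≤10 °C] = +0.0000
  SO₂ term: 0.0053·7.0^0.26·exp(0.059·89+0.0000) = 1.677
  Cl⁻ term: 0.01025·13.2^0.27·exp(0.036·89+0.049·10.0) = 0.8271
  r_corr = 1.677 + 0.8271 = 2.504 μm/a
zinc: temperature factor f = +0.038·(0.0) = +0.0000
  Pd branch = 0.0129·Pd^0.44·e^(0.046·RH+f) = 1.822 μm/a
  Sd branch = 0.0175·Sd^0.57·e^(0.008·RH+0.085·T) = 0.3632 μm/a
  sum: 1.822 + 0.3632 → r_corr = 2.185 μm/a
Ordering by μm/a: copper (2.5) > zinc (2.18)

copper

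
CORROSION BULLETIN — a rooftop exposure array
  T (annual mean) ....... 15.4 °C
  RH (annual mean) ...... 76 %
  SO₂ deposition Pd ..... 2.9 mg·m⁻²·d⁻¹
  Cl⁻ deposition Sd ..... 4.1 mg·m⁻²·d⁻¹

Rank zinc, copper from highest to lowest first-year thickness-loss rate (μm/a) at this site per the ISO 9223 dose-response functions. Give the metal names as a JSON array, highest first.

["copper", "zinc"]

zinc: f(T) = -0.071·(T−10) [T>10 °C] = -0.3834
  SO₂ term: 0.0129·2.9^0.44·exp(0.046·76-0.3834) = 0.4633
  Cl⁻ term: 0.0175·4.1^0.57·exp(0.008·76+0.085·15.4) = 0.266
  r_corr = 0.4633 + 0.266 = 0.7293 μm/a
copper: T>10 °C ⇒ hinge -0.080·(15.4−10) = -0.4320
  Pd branch = 0.0053·Pd^0.26·e^(0.059·RH+f) = 0.402 μm/a
  Sd branch = 0.01025·Sd^0.27·e^(0.036·RH+0.049·T) = 0.4922 μm/a
  r_corr = 0.402 + 0.4922 = 0.8942 μm/a
Ordering by μm/a: copper (0.894) > zinc (0.729)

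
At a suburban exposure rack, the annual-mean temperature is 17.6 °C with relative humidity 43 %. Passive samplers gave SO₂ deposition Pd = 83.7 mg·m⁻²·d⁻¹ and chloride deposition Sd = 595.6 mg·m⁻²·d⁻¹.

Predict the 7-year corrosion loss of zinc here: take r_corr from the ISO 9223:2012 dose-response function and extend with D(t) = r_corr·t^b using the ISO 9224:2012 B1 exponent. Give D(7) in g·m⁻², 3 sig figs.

zinc: T>10 °C ⇒ hinge -0.071·(17.6−10) = -0.5396
  Pd branch = 0.0129·Pd^0.44·e^(0.046·RH+f) = 0.3813 μm/a
  Cl⁻ term: 0.0175·595.6^0.57·exp(0.008·43+0.085·17.6) = 4.206
  r_corr = 0.3813 + 4.206 = 4.587 μm/a
Long-term exponent b (ISO 9224 Table 2, B1) = 0.813
  D(7) = 4.587 × 7^0.813 = 4.587 × 4.865 = 22.32 μm
  Mass loss = 22.32 μm × 7.14 g/cm³ = 159.3 g·m⁻²

D(7) = 159 g·m⁻²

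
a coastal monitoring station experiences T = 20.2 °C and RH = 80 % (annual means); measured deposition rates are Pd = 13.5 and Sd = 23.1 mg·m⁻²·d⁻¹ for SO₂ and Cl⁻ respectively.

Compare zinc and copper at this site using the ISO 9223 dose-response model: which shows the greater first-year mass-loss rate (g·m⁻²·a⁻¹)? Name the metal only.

zinc: temperature factor f = -0.071·(10.2) = -0.7242
  Pd branch = 0.0129·Pd^0.44·e^(0.046·RH+f) = 0.7792 μm/a
  Sd branch = 0.0175·Sd^0.57·e^(0.008·RH+0.085·T) = 1.106 μm/a
  r_corr = 0.7792 + 1.106 = 1.886 μm/a
  mass loss = 1.886 μm/a × 7.14 g/cm³ = 13.46 g·m⁻²·a⁻¹
copper: T>10 °C ⇒ hinge -0.080·(20.2−10) = -0.8160
  SO₂ term: 0.0053·13.5^0.26·exp(0.059·80-0.8160) = 0.5172
  Cl⁻ term: 0.01025·23.1^0.27·exp(0.036·80+0.049·20.2) = 1.147
  r_corr = 0.5172 + 1.147 = 1.664 μm/a
  mass loss = 1.664 μm/a × 8.96 g/cm³ = 14.91 g·m⁻²·a⁻¹
Ordering by g·m⁻²·a⁻¹: copper (14.9) > zinc (13.5)

copper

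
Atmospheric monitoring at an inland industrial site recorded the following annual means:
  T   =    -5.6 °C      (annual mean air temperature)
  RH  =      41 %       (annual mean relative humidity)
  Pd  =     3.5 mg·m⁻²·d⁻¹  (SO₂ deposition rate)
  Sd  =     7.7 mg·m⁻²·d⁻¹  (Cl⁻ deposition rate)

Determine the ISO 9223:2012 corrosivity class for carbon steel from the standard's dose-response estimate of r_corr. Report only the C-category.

C2

carbon steel: T≤10 °C ⇒ hinge +0.150·(-5.6−10) = -2.3400
  Pd branch = 1.77·Pd^0.52·e^(0.02·RH+f) = 0.7426 μm/a
  Sd branch = 0.102·Sd^0.62·e^(0.033·RH+0.04·T) = 1.118 μm/a
  sum: 0.7426 + 1.118 → r_corr = 1.861 μm/a
Category bounds: 1.3…25 μm/a bracket r_corr ⇒ C2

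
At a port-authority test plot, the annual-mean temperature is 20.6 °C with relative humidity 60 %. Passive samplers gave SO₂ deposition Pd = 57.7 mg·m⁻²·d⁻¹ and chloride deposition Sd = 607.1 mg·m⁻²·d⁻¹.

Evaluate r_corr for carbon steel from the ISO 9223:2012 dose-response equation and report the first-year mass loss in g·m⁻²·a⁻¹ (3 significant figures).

carbon steel: temperature factor f = -0.054·(10.6) = -0.5724
  sulphur-dioxide contribution → 27.31 μm/a
  chloride contribution → 89.53 μm/a
  ⇒ r_corr(carbon steel) = 116.8 μm/a
Convert to mass loss: 116.8 μm/a × 7.85 g/cm³ = 917.2 g·m⁻²·a⁻¹

r_corr = 917 g·m⁻²·a⁻¹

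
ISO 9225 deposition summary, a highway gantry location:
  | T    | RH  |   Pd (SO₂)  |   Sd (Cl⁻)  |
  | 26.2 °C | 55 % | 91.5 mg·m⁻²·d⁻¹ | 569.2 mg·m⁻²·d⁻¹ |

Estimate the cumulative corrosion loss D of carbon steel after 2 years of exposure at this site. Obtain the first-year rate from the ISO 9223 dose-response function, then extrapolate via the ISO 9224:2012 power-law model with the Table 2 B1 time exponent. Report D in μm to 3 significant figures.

D(2) = 164 μm

carbon steel: f(T) = -0.054·(T−10) [T>10 °C] = -0.8748
  sulphur-dioxide contribution → 23.21 μm/a
  chloride contribution → 91.25 μm/a
  ⇒ r_corr(carbon steel) = 114.5 μm/a
ISO 9224: D(t) = r_corr · t^b with b = 0.523 (carbon steel, B1)
  D(2) = 114.5 × 2^0.523 = 114.5 × 1.437 = 164.5 μm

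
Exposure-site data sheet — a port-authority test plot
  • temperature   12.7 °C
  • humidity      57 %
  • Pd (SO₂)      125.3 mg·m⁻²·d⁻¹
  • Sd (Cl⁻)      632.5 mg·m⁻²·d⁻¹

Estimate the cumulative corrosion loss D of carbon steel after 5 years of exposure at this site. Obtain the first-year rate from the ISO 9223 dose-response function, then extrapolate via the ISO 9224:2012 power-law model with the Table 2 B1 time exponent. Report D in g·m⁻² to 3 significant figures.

D(5) = 2.18e+03 g·m⁻²

carbon steel: T>10 °C ⇒ hinge -0.054·(12.7−10) = -0.1458
  SO₂ term: 1.77·125.3^0.52·exp(0.02·57-0.1458) = 58.98
  Cl⁻ term: 0.102·632.5^0.62·exp(0.033·57+0.04·12.7) = 60.64
  sum: 58.98 + 60.64 → r_corr = 119.6 μm/a
Long-term exponent b (ISO 9224 Table 2, B1) = 0.523
  D(5) = 119.6 × 5^0.523 = 119.6 × 2.32 = 277.6 μm
  Mass loss = 277.6 μm × 7.85 g/cm³ = 2179 g·m⁻²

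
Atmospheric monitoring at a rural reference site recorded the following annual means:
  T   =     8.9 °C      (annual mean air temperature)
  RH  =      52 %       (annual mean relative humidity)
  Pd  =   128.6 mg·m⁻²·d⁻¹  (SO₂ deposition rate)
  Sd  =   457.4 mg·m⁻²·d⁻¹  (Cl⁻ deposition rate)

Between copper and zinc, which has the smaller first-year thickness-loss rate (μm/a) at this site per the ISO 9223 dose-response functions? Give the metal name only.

copper: f(T) = +0.126·(T−10) [T≤10 °C] = -0.1386
  sulphur-dioxide contribution → 0.3507 μm/a
  chloride contribution → 0.5388 μm/a
  total first-year rate 0.8894 μm/a
zinc: f(T) = +0.038·(T−10) [T≤10 °C] = -0.0418
  sulphur-dioxide contribution → 1.146 μm/a
  chloride contribution → 1.856 μm/a
  total first-year rate 3.003 μm/a
Ordering by μm/a: zinc (3) > copper (0.889)

copper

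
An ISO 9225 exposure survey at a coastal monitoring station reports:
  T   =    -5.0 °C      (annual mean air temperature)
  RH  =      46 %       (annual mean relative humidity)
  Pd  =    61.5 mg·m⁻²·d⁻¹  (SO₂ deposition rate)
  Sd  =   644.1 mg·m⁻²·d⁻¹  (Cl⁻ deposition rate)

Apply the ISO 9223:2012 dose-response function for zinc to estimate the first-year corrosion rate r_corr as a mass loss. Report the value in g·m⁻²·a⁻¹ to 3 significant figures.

zinc: T≤10 °C ⇒ hinge +0.038·(-5.0−10) = -0.5700
  sulphur-dioxide contribution → 0.3708 μm/a
  chloride contribution → 0.6598 μm/a
  total first-year rate 1.031 μm/a
Convert to mass loss: 1.031 μm/a × 7.14 g/cm³ = 7.358 g·m⁻²·a⁻¹

r_corr = 7.36 g·m⁻²·a⁻¹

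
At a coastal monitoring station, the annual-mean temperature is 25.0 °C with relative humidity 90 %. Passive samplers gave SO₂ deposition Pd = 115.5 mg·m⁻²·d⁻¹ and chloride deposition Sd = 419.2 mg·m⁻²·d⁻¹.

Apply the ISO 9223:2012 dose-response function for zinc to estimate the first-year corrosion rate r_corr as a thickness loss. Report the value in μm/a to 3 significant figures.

zinc: temperature factor f = -0.071·(15.0) = -1.0650
  sulphur-dioxide contribution → 2.257 μm/a
  chloride contribution → 9.406 μm/a
  total first-year rate 11.66 μm/a

r_corr = 11.7 μm/a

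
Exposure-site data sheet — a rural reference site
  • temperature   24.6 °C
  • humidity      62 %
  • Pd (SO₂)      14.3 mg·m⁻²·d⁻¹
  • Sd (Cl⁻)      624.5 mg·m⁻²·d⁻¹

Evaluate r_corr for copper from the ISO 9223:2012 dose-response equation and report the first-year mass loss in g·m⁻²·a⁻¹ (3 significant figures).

r_corr = 17.4 g·m⁻²·a⁻¹

copper: T>10 °C ⇒ hinge -0.080·(24.6−10) = -1.1680
  sulphur-dioxide contribution → 0.1277 μm/a
  chloride contribution → 1.813 μm/a
  ⇒ r_corr(copper) = 1.941 μm/a
Convert to mass loss: 1.941 μm/a × 8.96 g/cm³ = 17.39 g·m⁻²·a⁻¹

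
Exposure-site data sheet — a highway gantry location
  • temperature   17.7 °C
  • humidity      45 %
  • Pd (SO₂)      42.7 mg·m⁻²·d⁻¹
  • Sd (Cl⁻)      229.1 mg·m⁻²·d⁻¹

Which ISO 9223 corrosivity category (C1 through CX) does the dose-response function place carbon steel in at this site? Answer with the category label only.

carbon steel: T>10 °C ⇒ hinge -0.054·(17.7−10) = -0.4158
  Pd branch = 1.77·Pd^0.52·e^(0.02·RH+f) = 20.23 μm/a
  Sd branch = 0.102·Sd^0.62·e^(0.033·RH+0.04·T) = 26.56 μm/a
  r_corr = 20.23 + 26.56 = 46.79 μm/a
Category bounds: 25…50 μm/a bracket r_corr ⇒ C3

C3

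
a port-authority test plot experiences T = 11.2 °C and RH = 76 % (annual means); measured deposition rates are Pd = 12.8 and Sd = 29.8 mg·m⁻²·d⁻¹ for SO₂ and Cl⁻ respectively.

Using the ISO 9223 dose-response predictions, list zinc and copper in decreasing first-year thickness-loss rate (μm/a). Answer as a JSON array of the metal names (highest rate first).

["zinc", "copper"]

zinc: f(T) = -0.071·(T−10) [T>10 °C] = -0.0852
  sulphur-dioxide contribution → 1.2 μm/a
  chloride contribution → 0.5766 μm/a
  total first-year rate 1.776 μm/a
copper: temperature factor f = -0.080·(1.2) = -0.0960
  sulphur-dioxide contribution → 0.8276 μm/a
  chloride contribution → 0.6844 μm/a
  ⇒ r_corr(copper) = 1.512 μm/a
Ordering by μm/a: zinc (1.78) > copper (1.51)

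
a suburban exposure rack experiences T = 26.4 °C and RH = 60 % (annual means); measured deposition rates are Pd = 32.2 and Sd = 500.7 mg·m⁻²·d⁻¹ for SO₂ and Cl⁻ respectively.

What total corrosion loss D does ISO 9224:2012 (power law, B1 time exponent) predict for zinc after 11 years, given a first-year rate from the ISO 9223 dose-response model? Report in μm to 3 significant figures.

D(11) = 66.8 μm

zinc: f(T) = -0.071·(T−10) [T>10 °C] = -1.1644
  Pd branch = 0.0129·Pd^0.44·e^(0.046·RH+f) = 0.2931 μm/a
  Sd branch = 0.0175·Sd^0.57·e^(0.008·RH+0.085·T) = 9.222 μm/a
  r_corr = 0.2931 + 9.222 = 9.515 μm/a
ISO 9224: D(t) = r_corr · t^b with b = 0.813 (zinc, B1)
  D(11) = 9.515 × 11^0.813 = 9.515 × 7.025 = 66.84 μm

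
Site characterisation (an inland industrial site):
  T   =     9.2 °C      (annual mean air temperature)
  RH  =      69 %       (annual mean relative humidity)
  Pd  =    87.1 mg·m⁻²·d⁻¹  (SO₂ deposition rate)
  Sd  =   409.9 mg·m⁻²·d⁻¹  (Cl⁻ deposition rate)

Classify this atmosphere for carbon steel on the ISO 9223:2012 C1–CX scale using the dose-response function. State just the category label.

C5

carbon steel: T≤10 °C ⇒ hinge +0.150·(9.2−10) = -0.1200
  sulphur-dioxide contribution → 63.68 μm/a
  chloride contribution → 59.86 μm/a
  total first-year rate 123.5 μm/a
Category bounds: 80…200 μm/a bracket r_corr ⇒ C5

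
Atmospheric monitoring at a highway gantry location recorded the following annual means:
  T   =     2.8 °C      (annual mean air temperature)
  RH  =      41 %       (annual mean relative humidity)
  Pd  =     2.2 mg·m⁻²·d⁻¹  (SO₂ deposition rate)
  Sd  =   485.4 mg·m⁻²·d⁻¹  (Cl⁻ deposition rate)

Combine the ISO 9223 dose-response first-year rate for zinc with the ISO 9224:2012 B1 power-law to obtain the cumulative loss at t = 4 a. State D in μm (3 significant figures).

zinc: temperature factor f = +0.038·(-7.2) = -0.2736
  SO₂ term: 0.0129·2.2^0.44·exp(0.046·41-0.2736) = 0.09152
  Sd branch = 0.0175·Sd^0.57·e^(0.008·RH+0.085·T) = 1.047 μm/a
  r_corr = 0.09152 + 1.047 = 1.138 μm/a
Long-term exponent b (ISO 9224 Table 2, B1) = 0.813
  D(4) = 1.138 × 4^0.813 = 1.138 × 3.087 = 3.514 μm

D(4) = 3.51 μm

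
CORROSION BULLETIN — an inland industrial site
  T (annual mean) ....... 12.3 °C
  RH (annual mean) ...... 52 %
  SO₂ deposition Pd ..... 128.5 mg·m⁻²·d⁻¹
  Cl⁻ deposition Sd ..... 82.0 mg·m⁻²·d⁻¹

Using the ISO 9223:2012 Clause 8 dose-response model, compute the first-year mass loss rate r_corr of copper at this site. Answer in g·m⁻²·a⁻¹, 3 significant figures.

r_corr = 6.59 g·m⁻²·a⁻¹

copper: f(T) = -0.080·(T−10) [T>10 °C] = -0.1840
  SO₂ term: 0.0053·128.5^0.26·exp(0.059·52-0.1840) = 0.335
  Cl⁻ term: 0.01025·82.0^0.27·exp(0.036·52+0.049·12.3) = 0.4001
  sum: 0.335 + 0.4001 → r_corr = 0.7352 μm/a
Convert to mass loss: 0.7352 μm/a × 8.96 g/cm³ = 6.587 g·m⁻²·a⁻¹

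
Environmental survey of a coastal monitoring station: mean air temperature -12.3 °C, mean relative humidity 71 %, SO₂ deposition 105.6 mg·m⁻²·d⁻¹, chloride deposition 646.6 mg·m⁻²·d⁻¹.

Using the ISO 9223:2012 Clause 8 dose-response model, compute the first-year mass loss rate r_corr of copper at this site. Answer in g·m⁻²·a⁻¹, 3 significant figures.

r_corr = 4.35 g·m⁻²·a⁻¹

copper: T≤10 °C ⇒ hinge +0.126·(-12.3−10) = -2.8098
  Pd branch = 0.0053·Pd^0.26·e^(0.059·RH+f) = 0.0707 μm/a
  Sd branch = 0.01025·Sd^0.27·e^(0.036·RH+0.049·T) = 0.4149 μm/a
  r_corr = 0.0707 + 0.4149 = 0.4856 μm/a
Convert to mass loss: 0.4856 μm/a × 8.96 g/cm³ = 4.351 g·m⁻²·a⁻¹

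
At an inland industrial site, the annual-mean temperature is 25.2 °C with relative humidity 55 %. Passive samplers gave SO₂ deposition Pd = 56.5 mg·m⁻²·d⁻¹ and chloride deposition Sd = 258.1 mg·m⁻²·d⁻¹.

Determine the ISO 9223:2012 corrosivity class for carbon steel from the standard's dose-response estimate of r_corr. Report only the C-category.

carbon steel: f(T) = -0.054·(T−10) [T>10 °C] = -0.8208
  sulphur-dioxide contribution → 19.07 μm/a
  chloride contribution → 53.69 μm/a
  ⇒ r_corr(carbon steel) = 72.76 μm/a
72.8 μm/a falls in (50, 80] for carbon steel → category C4

C4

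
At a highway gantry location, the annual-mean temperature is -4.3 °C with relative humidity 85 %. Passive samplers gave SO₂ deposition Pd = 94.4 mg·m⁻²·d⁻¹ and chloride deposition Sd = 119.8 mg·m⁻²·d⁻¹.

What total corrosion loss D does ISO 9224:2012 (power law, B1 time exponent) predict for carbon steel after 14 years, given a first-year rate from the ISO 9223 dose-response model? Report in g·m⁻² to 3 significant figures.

D(14) = 1.24e+03 g·m⁻²

carbon steel: T≤10 °C ⇒ hinge +0.150·(-4.3−10) = -2.1450
  sulphur-dioxide contribution → 12.07 μm/a
  chloride contribution → 27.59 μm/a
  total first-year rate 39.66 μm/a
Power-law: D(14) = r_corr · 14^0.523
  D(14) = 39.66 × 14^0.523 = 39.66 × 3.976 = 157.7 μm
  Mass loss = 157.7 μm × 7.85 g/cm³ = 1238 g·m⁻²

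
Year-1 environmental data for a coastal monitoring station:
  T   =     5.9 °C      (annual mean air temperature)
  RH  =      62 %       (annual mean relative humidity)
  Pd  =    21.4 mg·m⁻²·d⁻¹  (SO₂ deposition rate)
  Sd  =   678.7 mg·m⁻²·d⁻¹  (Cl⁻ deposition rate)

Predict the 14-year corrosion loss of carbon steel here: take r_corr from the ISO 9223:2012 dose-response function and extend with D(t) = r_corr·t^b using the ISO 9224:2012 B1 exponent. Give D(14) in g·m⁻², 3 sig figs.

D(14) = 2.28e+03 g·m⁻²

carbon steel: T≤10 °C ⇒ hinge +0.150·(5.9−10) = -0.6150
  Pd branch = 1.77·Pd^0.52·e^(0.02·RH+f) = 16.26 μm/a
  Sd branch = 0.102·Sd^0.62·e^(0.033·RH+0.04·T) = 56.92 μm/a
  sum: 16.26 + 56.92 → r_corr = 73.19 μm/a
Power-law: D(14) = r_corr · 14^0.523
  D(14) = 73.19 × 14^0.523 = 73.19 × 3.976 = 291 μm
  Mass loss = 291 μm × 7.85 g/cm³ = 2284 g·m⁻²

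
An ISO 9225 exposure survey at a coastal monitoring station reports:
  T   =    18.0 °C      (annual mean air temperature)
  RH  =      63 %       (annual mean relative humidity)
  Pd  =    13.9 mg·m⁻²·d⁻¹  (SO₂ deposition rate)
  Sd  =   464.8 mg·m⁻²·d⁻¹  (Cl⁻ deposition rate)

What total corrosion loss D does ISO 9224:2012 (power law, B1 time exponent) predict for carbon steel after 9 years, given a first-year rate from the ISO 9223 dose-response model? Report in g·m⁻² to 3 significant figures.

carbon steel: temperature factor f = -0.054·(8.0) = -0.4320
  sulphur-dioxide contribution → 15.92 μm/a
  chloride contribution → 75.49 μm/a
  ⇒ r_corr(carbon steel) = 91.41 μm/a
Power-law: D(9) = r_corr · 9^0.523
  D(9) = 91.41 × 9^0.523 = 91.41 × 3.156 = 288.4 μm
  Mass loss = 288.4 μm × 7.85 g/cm³ = 2264 g·m⁻²

D(9) = 2.26e+03 g·m⁻²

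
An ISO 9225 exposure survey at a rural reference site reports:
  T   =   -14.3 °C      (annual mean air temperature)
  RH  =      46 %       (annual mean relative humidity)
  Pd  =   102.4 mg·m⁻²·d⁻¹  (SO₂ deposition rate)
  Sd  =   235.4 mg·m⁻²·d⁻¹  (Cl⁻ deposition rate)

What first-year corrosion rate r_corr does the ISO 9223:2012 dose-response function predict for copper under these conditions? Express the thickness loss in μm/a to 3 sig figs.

r_corr = 0.129 μm/a

copper: T≤10 °C ⇒ hinge +0.126·(-14.3−10) = -3.0618
  Pd branch = 0.0053·Pd^0.26·e^(0.059·RH+f) = 0.01247 μm/a
  Sd branch = 0.01025·Sd^0.27·e^(0.036·RH+0.049·T) = 0.1164 μm/a
  r_corr = 0.01247 + 0.1164 = 0.1289 μm/a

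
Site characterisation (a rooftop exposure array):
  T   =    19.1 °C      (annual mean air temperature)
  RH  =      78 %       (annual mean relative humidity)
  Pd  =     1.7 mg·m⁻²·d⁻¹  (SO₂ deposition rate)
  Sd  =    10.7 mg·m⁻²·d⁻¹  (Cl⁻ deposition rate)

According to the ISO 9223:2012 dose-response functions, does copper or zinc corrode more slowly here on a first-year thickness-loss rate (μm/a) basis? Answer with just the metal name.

zinc

copper: temperature factor f = -0.080·(9.1) = -0.7280
  Pd branch = 0.0053·Pd^0.26·e^(0.059·RH+f) = 0.2929 μm/a
  Cl⁻ term: 0.01025·10.7^0.27·exp(0.036·78+0.049·19.1) = 0.8215
  r_corr = 0.2929 + 0.8215 = 1.114 μm/a
zinc: f(T) = -0.071·(T−10) [T>10 °C] = -0.6461
  Pd branch = 0.0129·Pd^0.44·e^(0.046·RH+f) = 0.3088 μm/a
  Cl⁻ term: 0.0175·10.7^0.57·exp(0.008·78+0.085·19.1) = 0.6395
  r_corr = 0.3088 + 0.6395 = 0.9483 μm/a
Ordering by μm/a: copper (1.11) > zinc (0.948)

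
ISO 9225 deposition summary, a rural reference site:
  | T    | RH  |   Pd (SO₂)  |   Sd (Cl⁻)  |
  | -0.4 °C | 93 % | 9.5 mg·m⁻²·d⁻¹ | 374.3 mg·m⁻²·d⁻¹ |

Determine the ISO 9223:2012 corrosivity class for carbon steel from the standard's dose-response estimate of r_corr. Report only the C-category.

carbon steel: temperature factor f = +0.150·(-10.4) = -1.5600
  Pd branch = 1.77·Pd^0.52·e^(0.02·RH+f) = 7.703 μm/a
  Cl⁻ term: 0.102·374.3^0.62·exp(0.033·93+0.04·-0.4) = 85.09
  r_corr = 7.703 + 85.09 = 92.8 μm/a
92.8 μm/a falls in (80, 200] for carbon steel → category C5

C5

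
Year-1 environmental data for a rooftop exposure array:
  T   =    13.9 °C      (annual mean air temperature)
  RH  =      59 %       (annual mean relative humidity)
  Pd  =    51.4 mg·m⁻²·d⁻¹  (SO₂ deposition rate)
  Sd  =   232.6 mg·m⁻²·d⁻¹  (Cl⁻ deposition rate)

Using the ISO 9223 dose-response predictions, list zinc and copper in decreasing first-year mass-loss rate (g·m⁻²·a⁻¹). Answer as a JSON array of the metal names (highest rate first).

["zinc", "copper"]

zinc: temperature factor f = -0.071·(3.9) = -0.2769
  sulphur-dioxide contribution → 0.8353 μm/a
  chloride contribution → 2.042 μm/a
  ⇒ r_corr(zinc) = 2.878 μm/a
  mass loss = 2.878 μm/a × 7.14 g/cm³ = 20.55 g·m⁻²·a⁻¹
copper: f(T) = -0.080·(T−10) [T>10 °C] = -0.3120
  sulphur-dioxide contribution → 0.3511 μm/a
  chloride contribution → 0.7378 μm/a
  total first-year rate 1.089 μm/a
  mass loss = 1.089 μm/a × 8.96 g/cm³ = 9.757 g·m⁻²·a⁻¹
Ordering by g·m⁻²·a⁻¹: zinc (20.5) > copper (9.76)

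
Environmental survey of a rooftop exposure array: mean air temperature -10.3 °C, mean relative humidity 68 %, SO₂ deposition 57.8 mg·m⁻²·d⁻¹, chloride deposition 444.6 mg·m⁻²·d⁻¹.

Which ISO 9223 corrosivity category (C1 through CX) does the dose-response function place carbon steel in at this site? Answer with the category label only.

C3

carbon steel: f(T) = +0.150·(T−10) [T≤10 °C] = -3.0450
  SO₂ term: 1.77·57.8^0.52·exp(0.02·68-3.0450) = 2.706
  Sd branch = 0.102·Sd^0.62·e^(0.033·RH+0.04·T) = 27.92 μm/a
  r_corr = 2.706 + 27.92 = 30.63 μm/a
ISO 9223 Table 2 (carbon steel): 25 < 30.6 ≤ 50 μm/a ⇒ C3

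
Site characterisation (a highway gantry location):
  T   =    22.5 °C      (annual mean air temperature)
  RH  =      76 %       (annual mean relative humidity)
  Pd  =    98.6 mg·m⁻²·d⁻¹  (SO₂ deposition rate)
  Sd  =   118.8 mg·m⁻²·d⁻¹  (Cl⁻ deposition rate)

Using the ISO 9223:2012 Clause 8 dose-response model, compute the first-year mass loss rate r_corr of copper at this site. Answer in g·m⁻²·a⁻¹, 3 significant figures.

r_corr = 20.6 g·m⁻²·a⁻¹

copper: temperature factor f = -0.080·(12.5) = -1.0000
  SO₂ term: 0.0053·98.6^0.26·exp(0.059·76-1.0000) = 0.5699
  Sd branch = 0.01025·Sd^0.27·e^(0.036·RH+0.049·T) = 1.73 μm/a
  r_corr = 0.5699 + 1.73 = 2.3 μm/a
Convert to mass loss: 2.3 μm/a × 8.96 g/cm³ = 20.6 g·m⁻²·a⁻¹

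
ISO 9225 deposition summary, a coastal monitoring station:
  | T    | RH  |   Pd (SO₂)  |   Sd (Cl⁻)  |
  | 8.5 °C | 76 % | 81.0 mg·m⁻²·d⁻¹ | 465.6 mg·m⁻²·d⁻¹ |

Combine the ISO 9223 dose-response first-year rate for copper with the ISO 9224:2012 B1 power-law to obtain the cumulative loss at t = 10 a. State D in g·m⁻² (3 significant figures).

D(10) = 103 g·m⁻²

copper: f(T) = +0.126·(T−10) [T≤10 °C] = -0.1890
  sulphur-dioxide contribution → 1.218 μm/a
  chloride contribution → 1.26 μm/a
  ⇒ r_corr(copper) = 2.478 μm/a
Long-term exponent b (ISO 9224 Table 2, B1) = 0.667
  D(10) = 2.478 × 10^0.667 = 2.478 × 4.645 = 11.51 μm
  Mass loss = 11.51 μm × 8.96 g/cm³ = 103.1 g·m⁻²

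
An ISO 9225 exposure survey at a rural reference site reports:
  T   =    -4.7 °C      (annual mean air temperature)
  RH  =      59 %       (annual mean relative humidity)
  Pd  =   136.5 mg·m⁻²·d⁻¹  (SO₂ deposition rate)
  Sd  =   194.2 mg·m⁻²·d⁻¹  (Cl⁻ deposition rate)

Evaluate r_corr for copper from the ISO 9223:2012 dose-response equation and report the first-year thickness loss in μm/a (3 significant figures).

copper: temperature factor f = +0.126·(-14.7) = -1.8522
  SO₂ term: 0.0053·136.5^0.26·exp(0.059·59-1.8522) = 0.097
  Sd branch = 0.01025·Sd^0.27·e^(0.036·RH+0.049·T) = 0.2825 μm/a
  sum: 0.097 + 0.2825 → r_corr = 0.3795 μm/a

r_corr = 0.379 μm/a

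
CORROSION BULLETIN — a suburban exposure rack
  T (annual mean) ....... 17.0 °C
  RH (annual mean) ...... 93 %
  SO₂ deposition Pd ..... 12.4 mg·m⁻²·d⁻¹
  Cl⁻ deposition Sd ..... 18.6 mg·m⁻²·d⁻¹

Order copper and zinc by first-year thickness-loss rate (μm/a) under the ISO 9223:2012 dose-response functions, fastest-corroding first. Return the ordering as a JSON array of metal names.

copper: f(T) = -0.080·(T−10) [T>10 °C] = -0.5600
  SO₂ term: 0.0053·12.4^0.26·exp(0.059·93-0.5600) = 1.407
  Cl⁻ term: 0.01025·18.6^0.27·exp(0.036·93+0.049·17.0) = 1.477
  r_corr = 1.407 + 1.477 = 2.884 μm/a
zinc: f(T) = -0.071·(T−10) [T>10 °C] = -0.4970
  SO₂ term: 0.0129·12.4^0.44·exp(0.046·93-0.4970) = 1.713
  Cl⁻ term: 0.0175·18.6^0.57·exp(0.008·93+0.085·17.0) = 0.8267
  sum: 1.713 + 0.8267 → r_corr = 2.54 μm/a
Ordering by μm/a: copper (2.88) > zinc (2.54)

["copper", "zinc"]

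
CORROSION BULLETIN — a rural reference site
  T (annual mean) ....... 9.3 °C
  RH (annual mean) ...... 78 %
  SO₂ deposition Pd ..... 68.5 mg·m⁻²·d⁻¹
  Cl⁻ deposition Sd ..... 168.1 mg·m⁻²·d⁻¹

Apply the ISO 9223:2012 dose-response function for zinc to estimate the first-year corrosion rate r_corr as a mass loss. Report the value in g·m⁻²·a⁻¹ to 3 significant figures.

zinc: temperature factor f = +0.038·(-0.7) = -0.0266
  Pd branch = 0.0129·Pd^0.44·e^(0.046·RH+f) = 2.917 μm/a
  Cl⁻ term: 0.0175·168.1^0.57·exp(0.008·78+0.085·9.3) = 1.336
  r_corr = 2.917 + 1.336 = 4.254 μm/a
Convert to mass loss: 4.254 μm/a × 7.14 g/cm³ = 30.37 g·m⁻²·a⁻¹

r_corr = 30.4 g·m⁻²·a⁻¹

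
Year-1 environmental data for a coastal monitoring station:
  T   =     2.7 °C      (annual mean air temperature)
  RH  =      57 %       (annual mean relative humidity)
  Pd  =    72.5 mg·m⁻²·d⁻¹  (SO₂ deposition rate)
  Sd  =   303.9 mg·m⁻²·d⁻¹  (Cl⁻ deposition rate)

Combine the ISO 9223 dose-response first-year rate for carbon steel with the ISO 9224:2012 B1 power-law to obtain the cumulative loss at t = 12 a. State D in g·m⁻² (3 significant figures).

D(12) = 1.24e+03 g·m⁻²

carbon steel: f(T) = +0.150·(T−10) [T≤10 °C] = -1.0950
  Pd branch = 1.77·Pd^0.52·e^(0.02·RH+f) = 17.17 μm/a
  Cl⁻ term: 0.102·303.9^0.62·exp(0.033·57+0.04·2.7) = 25.81
  r_corr = 17.17 + 25.81 = 42.98 μm/a
Long-term exponent b (ISO 9224 Table 2, B1) = 0.523
  D(12) = 42.98 × 12^0.523 = 42.98 × 3.668 = 157.6 μm
  Mass loss = 157.6 μm × 7.85 g/cm³ = 1238 g·m⁻²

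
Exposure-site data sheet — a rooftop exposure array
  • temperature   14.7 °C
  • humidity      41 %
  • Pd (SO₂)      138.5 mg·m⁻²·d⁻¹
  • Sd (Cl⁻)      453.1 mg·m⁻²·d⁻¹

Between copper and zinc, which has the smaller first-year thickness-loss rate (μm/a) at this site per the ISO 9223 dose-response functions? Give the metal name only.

copper: f(T) = -0.080·(T−10) [T>10 °C] = -0.3760
  SO₂ term: 0.0053·138.5^0.26·exp(0.059·41-0.3760) = 0.1473
  Sd branch = 0.01025·Sd^0.27·e^(0.036·RH+0.049·T) = 0.4805 μm/a
  sum: 0.1473 + 0.4805 → r_corr = 0.6279 μm/a
zinc: f(T) = -0.071·(T−10) [T>10 °C] = -0.3337
  SO₂ term: 0.0129·138.5^0.44·exp(0.046·41-0.3337) = 0.5333
  Sd branch = 0.0175·Sd^0.57·e^(0.008·RH+0.085·T) = 2.768 μm/a
  r_corr = 0.5333 + 2.768 = 3.301 μm/a
Ordering by μm/a: zinc (3.3) > copper (0.628)

copper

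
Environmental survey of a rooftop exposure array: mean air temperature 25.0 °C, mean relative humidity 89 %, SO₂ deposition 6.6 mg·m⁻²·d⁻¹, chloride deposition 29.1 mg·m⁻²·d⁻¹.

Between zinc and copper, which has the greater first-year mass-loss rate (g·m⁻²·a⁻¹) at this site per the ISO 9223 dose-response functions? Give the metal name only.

copper

zinc: f(T) = -0.071·(T−10) [T>10 °C] = -1.0650
  sulphur-dioxide contribution → 0.6119 μm/a
  chloride contribution → 2.04 μm/a
  ⇒ r_corr(zinc) = 2.652 μm/a
  mass loss = 2.652 μm/a × 7.14 g/cm³ = 18.93 g·m⁻²·a⁻¹
copper: T>10 °C ⇒ hinge -0.080·(25.0−10) = -1.2000
  sulphur-dioxide contribution → 0.4974 μm/a
  chloride contribution → 2.135 μm/a
  ⇒ r_corr(copper) = 2.633 μm/a
  mass loss = 2.633 μm/a × 8.96 g/cm³ = 23.59 g·m⁻²·a⁻¹
Ordering by g·m⁻²·a⁻¹: copper (23.6) > zinc (18.9)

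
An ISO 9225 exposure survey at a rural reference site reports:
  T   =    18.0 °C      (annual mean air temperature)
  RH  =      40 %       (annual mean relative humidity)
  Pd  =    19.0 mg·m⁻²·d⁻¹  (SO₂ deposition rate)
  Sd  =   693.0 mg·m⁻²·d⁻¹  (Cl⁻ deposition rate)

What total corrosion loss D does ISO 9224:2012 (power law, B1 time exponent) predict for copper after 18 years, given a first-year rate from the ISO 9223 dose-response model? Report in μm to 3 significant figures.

copper: f(T) = -0.080·(T−10) [T>10 °C] = -0.6400
  sulphur-dioxide contribution → 0.06364 μm/a
  chloride contribution → 0.6112 μm/a
  ⇒ r_corr(copper) = 0.6748 μm/a
Long-term exponent b (ISO 9224 Table 2, B1) = 0.667
  D(18) = 0.6748 × 18^0.667 = 0.6748 × 6.875 = 4.639 μm

D(18) = 4.64 μm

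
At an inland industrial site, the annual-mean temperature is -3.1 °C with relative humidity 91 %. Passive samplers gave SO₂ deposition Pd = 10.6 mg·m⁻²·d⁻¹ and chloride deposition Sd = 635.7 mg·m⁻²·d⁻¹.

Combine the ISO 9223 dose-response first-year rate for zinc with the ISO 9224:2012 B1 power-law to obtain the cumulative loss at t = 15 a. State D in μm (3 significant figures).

D(15) = 23.1 μm

zinc: temperature factor f = +0.038·(-13.1) = -0.4978
  sulphur-dioxide contribution → 1.457 μm/a
  chloride contribution → 1.103 μm/a
  total first-year rate 2.56 μm/a
Long-term exponent b (ISO 9224 Table 2, B1) = 0.813
  D(15) = 2.56 × 15^0.813 = 2.56 × 9.04 = 23.14 μm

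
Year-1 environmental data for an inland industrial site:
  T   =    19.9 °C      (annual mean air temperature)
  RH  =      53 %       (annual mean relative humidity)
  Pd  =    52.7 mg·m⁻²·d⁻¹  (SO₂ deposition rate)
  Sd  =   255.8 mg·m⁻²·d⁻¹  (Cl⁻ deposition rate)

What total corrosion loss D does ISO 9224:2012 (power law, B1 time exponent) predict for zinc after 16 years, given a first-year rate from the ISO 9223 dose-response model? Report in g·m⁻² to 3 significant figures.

D(16) = 261 g·m⁻²

zinc: temperature factor f = -0.071·(9.9) = -0.7029
  SO₂ term: 0.0129·52.7^0.44·exp(0.046·53-0.7029) = 0.4185
  Cl⁻ term: 0.0175·255.8^0.57·exp(0.008·53+0.085·19.9) = 3.422
  sum: 0.4185 + 3.422 → r_corr = 3.841 μm/a
ISO 9224: D(t) = r_corr · t^b with b = 0.813 (zinc, B1)
  D(16) = 3.841 × 16^0.813 = 3.841 × 9.527 = 36.59 μm
  Mass loss = 36.59 μm × 7.14 g/cm³ = 261.2 g·m⁻²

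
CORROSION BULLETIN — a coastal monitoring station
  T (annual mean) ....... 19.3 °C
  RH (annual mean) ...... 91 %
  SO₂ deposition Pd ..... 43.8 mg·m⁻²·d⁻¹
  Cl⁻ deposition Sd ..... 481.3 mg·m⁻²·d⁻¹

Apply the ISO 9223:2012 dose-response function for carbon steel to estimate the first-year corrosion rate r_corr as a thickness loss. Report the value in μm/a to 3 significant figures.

r_corr = 252 μm/a

carbon steel: T>10 °C ⇒ hinge -0.054·(19.3−10) = -0.5022
  Pd branch = 1.77·Pd^0.52·e^(0.02·RH+f) = 47.19 μm/a
  Sd branch = 0.102·Sd^0.62·e^(0.033·RH+0.04·T) = 204.7 μm/a
  r_corr = 47.19 + 204.7 = 251.9 μm/a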